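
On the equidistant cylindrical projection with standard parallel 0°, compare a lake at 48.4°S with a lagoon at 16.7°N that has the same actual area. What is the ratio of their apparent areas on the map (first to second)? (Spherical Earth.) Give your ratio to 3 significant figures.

In the plate carrée (x = Rλ, y = Rφ), meridians are true-scale (h = 1) and parallels are stretched by k = sec φ.
Areal scale at 48.4°: h·k = 1.000 × 1.506 = 1.506.
Areal scale at 16.7°: h·k = 1.000 × 1.044 = 1.044.
Ratio = 1.506/1.044 ≈ 1.44.

1.44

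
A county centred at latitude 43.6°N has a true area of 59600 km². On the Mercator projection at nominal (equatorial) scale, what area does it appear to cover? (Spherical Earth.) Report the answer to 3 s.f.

The Mercator projection is conformal; its linear scale factor is the same in every direction and equals sec φ = 1/cos φ.
Areal scale = k² = sec²φ = 1/cos²(43.6°) = 1/0.7242² = 1.907.
Apparent area = 59600 × 1.907 ≈ 114000 km².

114000 km²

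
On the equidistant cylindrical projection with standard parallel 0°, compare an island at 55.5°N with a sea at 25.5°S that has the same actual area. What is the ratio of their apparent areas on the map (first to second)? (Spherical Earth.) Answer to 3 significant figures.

1.59

In the plate carrée (x = Rλ, y = Rφ), meridians are true-scale (h = 1) and parallels are stretched by k = sec φ.
Areal scale at 55.5°: h·k = 1.000 × 1.766 = 1.766.
Areal scale at 25.5°: h·k = 1.000 × 1.108 = 1.108.
Ratio = 1.766/1.108 ≈ 1.59.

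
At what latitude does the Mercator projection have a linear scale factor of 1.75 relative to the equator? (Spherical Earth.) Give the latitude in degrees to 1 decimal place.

55.2°

Mercator scale is k = sec φ = 1/cos φ.
1/cos φ = 1.75  ⇒  cos φ = 0.5714  ⇒  φ = arccos(0.5714) ≈ 55.2°.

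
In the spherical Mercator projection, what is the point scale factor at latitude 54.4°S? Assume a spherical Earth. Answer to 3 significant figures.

1.72

The Mercator projection is conformal; its linear scale factor is the same in every direction and equals sec φ = 1/cos φ.
k = 1/cos 54.4° = 1/0.5821 = 1.718.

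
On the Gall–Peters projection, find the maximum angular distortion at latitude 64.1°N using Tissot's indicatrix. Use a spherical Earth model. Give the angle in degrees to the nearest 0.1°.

The Gall–Peters projection is cylindrical equal-area with φ₀ = 45°. Cylindrical equal-area (φ₀ = 45°): h = cos φ / cos 45° along meridians, k = cos 45° / cos φ along parallels; h·k = 1.
At 64.1°: h = 0.6177, k = 1.619; principal scales a = 1.619, b = 0.6177.
sin(ω/2) = (a − b)/(a + b) = 1.001/2.237 = 0.4476, so ω = 2 arcsin(0.4476) ≈ 53.2°.

53.2°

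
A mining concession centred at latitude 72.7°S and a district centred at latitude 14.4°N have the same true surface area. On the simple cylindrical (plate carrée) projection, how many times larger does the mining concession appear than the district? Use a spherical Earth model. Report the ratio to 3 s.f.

3.26

For the equirectangular projection with φ₀ = 0 (plate carrée), h = 1 along meridians and k = sec φ along parallels.
Areal scale at 72.7°: h·k = 1.000 × 3.363 = 3.363.
Areal scale at 14.4°: h·k = 1.000 × 1.032 = 1.032.
Ratio = 3.363/1.032 ≈ 3.26.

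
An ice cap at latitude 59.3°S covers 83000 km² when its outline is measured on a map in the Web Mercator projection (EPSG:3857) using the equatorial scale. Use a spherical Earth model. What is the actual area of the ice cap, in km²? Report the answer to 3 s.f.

21600 km²

Mercator is conformal, so the point scale is isotropic: h = k = sec φ = 1/cos φ.
Areal scale = k² = sec²φ = 1/cos²(59.3°) = 1/0.5105² = 3.837.
True area = apparent / (areal scale) = 83000 / 3.837 ≈ 21600 km².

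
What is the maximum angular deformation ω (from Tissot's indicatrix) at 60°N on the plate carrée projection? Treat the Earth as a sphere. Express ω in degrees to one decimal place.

For the equirectangular projection with φ₀ = 0 (plate carrée), h = 1 along meridians and k = sec φ along parallels.
At 60°: h = 1.000, k = 2.000; principal scales a = 2.000, b = 1.000.
sin(ω/2) = (a − b)/(a + b) = 1.0000/3.000 = 0.3333, so ω = 2 arcsin(0.3333) ≈ 38.9°.

38.9°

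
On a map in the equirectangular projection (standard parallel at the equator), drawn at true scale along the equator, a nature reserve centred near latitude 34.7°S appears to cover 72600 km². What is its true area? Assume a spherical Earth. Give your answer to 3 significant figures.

59700 km²

In the plate carrée (x = Rλ, y = Rφ), meridians are true-scale (h = 1) and parallels are stretched by k = sec φ.
Areal scale = h·k = 1 × sec φ; at 34.7°, h = 1.000, k = 1.216, so h·k = 1.216.
True area = apparent / (areal scale) = 72600 / 1.216 ≈ 59700 km².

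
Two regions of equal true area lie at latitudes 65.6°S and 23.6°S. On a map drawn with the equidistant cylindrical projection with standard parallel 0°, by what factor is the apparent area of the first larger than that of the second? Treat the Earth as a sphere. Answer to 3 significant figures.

Plate carrée maps x = Rλ, y = Rφ. The meridian scale is h = 1 and the parallel scale is k = 1/cos φ = sec φ.
Areal scale at 65.6°: h·k = 1.000 × 2.421 = 2.421.
Areal scale at 23.6°: h·k = 1.000 × 1.091 = 1.091.
Ratio = 2.421/1.091 ≈ 2.22.

2.22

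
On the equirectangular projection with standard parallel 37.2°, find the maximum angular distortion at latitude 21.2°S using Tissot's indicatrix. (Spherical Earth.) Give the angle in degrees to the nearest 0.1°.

In the equirectangular projection with standard parallel φ₀ = 37.2° (x = Rλ cos φ₀, y = Rφ), meridians are true-scale (h = 1) and the parallel scale is k = cos φ₀ / cos φ.
At 21.2°: h = 1.000, k = 0.8543; principal scales a = 1.000, b = 0.8543.
sin(ω/2) = (a − b)/(a + b) = 0.1457/1.854 = 0.07855, so ω = 2 arcsin(0.07855) ≈ 9.0°.

9.0°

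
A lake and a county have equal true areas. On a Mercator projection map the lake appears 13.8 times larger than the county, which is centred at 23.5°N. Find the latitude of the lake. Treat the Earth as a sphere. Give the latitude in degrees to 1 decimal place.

75.7°

On Mercator, (apparent₁)/(apparent₂) = sec²φ₁ / sec²φ₂ when true areas are equal.
cos²φ₂ / cos²φ₁ = 13.8  ⇒  cos φ₁ = cos 23.5° / √13.8 = 0.9171/3.715 = 0.2469.
φ₁ = arccos(0.2469) ≈ 75.7°.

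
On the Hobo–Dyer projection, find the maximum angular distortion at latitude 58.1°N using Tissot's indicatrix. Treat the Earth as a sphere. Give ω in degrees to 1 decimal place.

Hobo–Dyer is a cylindrical equal-area projection with standard parallels at ±37.5°. For cylindrical equal-area with standard parallel φ₀, h = cos φ / cos φ₀ and k = cos φ₀ / cos φ, so h·k = 1.
At 58.1°: h = 0.6661, k = 1.501; principal scales a = 1.501, b = 0.6661.
sin(ω/2) = (a − b)/(a + b) = 0.8352/2.167 = 0.3854, so ω = 2 arcsin(0.3854) ≈ 45.3°.

45.3°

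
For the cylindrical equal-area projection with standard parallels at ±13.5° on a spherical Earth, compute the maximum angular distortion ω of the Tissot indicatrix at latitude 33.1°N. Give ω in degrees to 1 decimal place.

17.0°

For cylindrical equal-area with standard parallel φ₀, h = cos φ / cos φ₀ and k = cos φ₀ / cos φ, so h·k = 1.
At 33.1°: h = 0.8615, k = 1.161; principal scales a = 1.161, b = 0.8615.
sin(ω/2) = (a − b)/(a + b) = 0.2992/2.022 = 0.1480, so ω = 2 arcsin(0.1480) ≈ 17.0°.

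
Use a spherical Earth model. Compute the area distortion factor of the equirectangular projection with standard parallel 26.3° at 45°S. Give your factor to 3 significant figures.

With standard parallel φ₀ = 26.3°, the equirectangular projection gives x = Rλ cos φ₀, y = Rφ, so h = 1 and k = cos 26.3° / cos φ.
Areal scale = h·k = 1 × cos φ₀ / cos φ; at 45°, h = 1.000, k = 1.268, so h·k = 1.268.

1.27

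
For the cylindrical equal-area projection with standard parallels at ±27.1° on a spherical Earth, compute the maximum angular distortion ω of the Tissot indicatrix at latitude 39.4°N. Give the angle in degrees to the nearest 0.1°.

16.2°

Cylindrical equal-area (φ₀ = 27.1°): h = cos φ / cos 27.1° along meridians, k = cos 27.1° / cos φ along parallels; h·k = 1.
At 39.4°: h = 0.8680, k = 1.152; principal scales a = 1.152, b = 0.8680.
sin(ω/2) = (a − b)/(a + b) = 0.2840/2.020 = 0.1406, so ω = 2 arcsin(0.1406) ≈ 16.2°.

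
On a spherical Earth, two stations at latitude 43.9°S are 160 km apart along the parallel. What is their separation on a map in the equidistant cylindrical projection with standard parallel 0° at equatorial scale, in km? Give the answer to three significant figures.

In the plate carrée (x = Rλ, y = Rφ), meridians are true-scale (h = 1) and parallels are stretched by k = sec φ.
Along the parallel, k = sec 43.9° = 1/0.7206 = 1.388.
Map distance = 160 × 1.388 ≈ 222 km.

222 km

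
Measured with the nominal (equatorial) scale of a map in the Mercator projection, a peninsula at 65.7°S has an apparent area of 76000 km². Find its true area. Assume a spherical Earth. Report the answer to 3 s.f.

12900 km²

For Mercator, h = k = sec φ (a conformal cylindrical projection has a single point scale, 1/cos φ).
Areal scale = k² = sec²φ = 1/cos²(65.7°) = 1/0.4115² = 5.905.
True area = apparent / (areal scale) = 76000 / 5.905 ≈ 12900 km².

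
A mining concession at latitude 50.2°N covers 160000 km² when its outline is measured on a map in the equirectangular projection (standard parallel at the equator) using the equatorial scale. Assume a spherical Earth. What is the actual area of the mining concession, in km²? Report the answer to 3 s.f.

For the equirectangular projection with φ₀ = 0 (plate carrée), h = 1 along meridians and k = sec φ along parallels.
Areal scale = h·k = 1 × sec φ; at 50.2°, h = 1.000, k = 1.562, so h·k = 1.562.
True area = apparent / (areal scale) = 160000 / 1.562 ≈ 102000 km².

102000 km²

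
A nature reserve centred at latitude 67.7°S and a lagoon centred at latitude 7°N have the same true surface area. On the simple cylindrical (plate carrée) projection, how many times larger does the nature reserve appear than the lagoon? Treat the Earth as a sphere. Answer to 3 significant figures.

For the equirectangular projection with φ₀ = 0 (plate carrée), h = 1 along meridians and k = sec φ along parallels.
Areal scale at 67.7°: h·k = 1.000 × 2.635 = 2.635.
Areal scale at 7°: h·k = 1.000 × 1.008 = 1.008.
Ratio = 2.635/1.008 ≈ 2.62.

2.62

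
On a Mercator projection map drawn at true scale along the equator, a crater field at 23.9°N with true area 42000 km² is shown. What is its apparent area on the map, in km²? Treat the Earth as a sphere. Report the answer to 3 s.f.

For Mercator, h = k = sec φ (a conformal cylindrical projection has a single point scale, 1/cos φ).
Areal scale = k² = sec²φ = 1/cos²(23.9°) = 1/0.9143² = 1.196.
Apparent area = 42000 × 1.196 ≈ 50200 km².

50200 km²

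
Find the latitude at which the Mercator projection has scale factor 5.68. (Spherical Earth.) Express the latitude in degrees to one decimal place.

79.9°

Mercator scale is k = sec φ = 1/cos φ.
1/cos φ = 5.68  ⇒  cos φ = 0.1761  ⇒  φ = arccos(0.1761) ≈ 79.9°.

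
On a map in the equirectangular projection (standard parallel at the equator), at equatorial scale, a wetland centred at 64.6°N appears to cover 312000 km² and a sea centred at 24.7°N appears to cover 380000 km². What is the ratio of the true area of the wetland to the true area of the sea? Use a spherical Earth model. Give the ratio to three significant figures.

0.388

Plate carrée has h = 1 and k = sec φ, giving areal scale sec φ; true area = (apparent area) · cos φ.
True area of wetland: 312000 × cos(64.6°) = 312000 × 0.4289 = 133800 km².
True area of sea: 380000 × cos(24.7°) = 380000 × 0.9085 = 345200 km².
Ratio = 133800 / 345200 ≈ 0.388.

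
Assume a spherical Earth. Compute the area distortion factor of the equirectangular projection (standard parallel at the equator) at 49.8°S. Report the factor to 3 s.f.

1.55

In the plate carrée (x = Rλ, y = Rφ), meridians are true-scale (h = 1) and parallels are stretched by k = sec φ.
Areal scale = h·k = 1 × sec φ; at 49.8°, h = 1.000, k = 1.549, so h·k = 1.549.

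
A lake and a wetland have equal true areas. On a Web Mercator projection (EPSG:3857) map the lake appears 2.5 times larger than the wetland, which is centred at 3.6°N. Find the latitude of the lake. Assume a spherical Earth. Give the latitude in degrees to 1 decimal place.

50.9°

Mercator areal scale is sec²φ, so apparent-area ratio = sec²φ₁ / sec²φ₂ = cos²φ₂ / cos²φ₁.
cos²φ₂ / cos²φ₁ = 2.5  ⇒  cos φ₁ = cos 3.6° / √2.5 = 0.9980/1.581 = 0.6312.
φ₁ = arccos(0.6312) ≈ 50.9°.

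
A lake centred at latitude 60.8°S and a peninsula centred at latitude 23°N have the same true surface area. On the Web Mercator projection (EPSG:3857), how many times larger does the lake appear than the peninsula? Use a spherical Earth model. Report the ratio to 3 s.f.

Mercator areal scale is sec²φ.
At 60.8°: sec²(60.8°) = 1/0.4879² = 4.202.
At 23°: sec²(23°) = 1/0.9205² = 1.180.
Ratio = 4.202/1.180 = cos²(23°)/cos²(60.8°) ≈ 3.56.

3.56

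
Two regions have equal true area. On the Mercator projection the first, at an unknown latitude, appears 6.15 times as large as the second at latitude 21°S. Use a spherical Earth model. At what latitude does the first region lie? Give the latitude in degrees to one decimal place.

On Mercator, (apparent₁)/(apparent₂) = sec²φ₁ / sec²φ₂ when true areas are equal.
cos²φ₂ / cos²φ₁ = 6.15  ⇒  cos φ₁ = cos 21° / √6.15 = 0.9336/2.480 = 0.3765.
φ₁ = arccos(0.3765) ≈ 67.9°.

67.9°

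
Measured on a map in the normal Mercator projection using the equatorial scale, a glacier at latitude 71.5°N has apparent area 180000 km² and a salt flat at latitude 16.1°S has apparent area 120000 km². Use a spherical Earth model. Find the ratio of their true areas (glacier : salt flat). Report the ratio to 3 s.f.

0.164

Since Mercator area scale is 1/cos²φ, the true area equals the apparent area multiplied by cos²φ.
True area of glacier: 180000 × cos²(71.5°) = 180000 × 0.1007 = 18120 km².
True area of salt flat: 120000 × cos²(16.1°) = 120000 × 0.9231 = 110800 km².
Ratio = 18120 / 110800 ≈ 0.164.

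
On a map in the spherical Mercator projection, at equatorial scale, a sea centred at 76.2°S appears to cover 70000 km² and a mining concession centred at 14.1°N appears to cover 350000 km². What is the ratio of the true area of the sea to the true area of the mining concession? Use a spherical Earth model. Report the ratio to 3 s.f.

0.0121

Since Mercator area scale is 1/cos²φ, the true area equals the apparent area multiplied by cos²φ.
True area of sea: 70000 × cos²(76.2°) = 70000 × 0.05690 = 3983 km².
True area of mining concession: 350000 × cos²(14.1°) = 350000 × 0.9407 = 329200 km².
Ratio = 3983 / 329200 ≈ 0.0121.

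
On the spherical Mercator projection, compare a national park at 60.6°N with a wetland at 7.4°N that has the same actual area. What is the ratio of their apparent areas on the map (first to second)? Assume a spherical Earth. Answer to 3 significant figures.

4.08

On Mercator, area is exaggerated by sec²φ = 1/cos²φ.
At 60.6°: sec²(60.6°) = 1/0.4909² = 4.150.
At 7.4°: sec²(7.4°) = 1/0.9917² = 1.017.
Ratio = 4.150/1.017 = cos²(7.4°)/cos²(60.6°) ≈ 4.08.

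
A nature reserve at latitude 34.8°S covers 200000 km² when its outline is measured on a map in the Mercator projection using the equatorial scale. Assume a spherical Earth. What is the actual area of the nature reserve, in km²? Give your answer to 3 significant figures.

Mercator is conformal, so the point scale is isotropic: h = k = sec φ = 1/cos φ.
Areal scale = k² = sec²φ = 1/cos²(34.8°) = 1/0.8211² = 1.483.
True area = apparent / (areal scale) = 200000 / 1.483 ≈ 135000 km².

135000 km²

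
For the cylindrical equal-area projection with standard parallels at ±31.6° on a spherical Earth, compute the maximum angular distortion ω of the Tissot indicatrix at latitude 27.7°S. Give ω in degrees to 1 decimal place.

A cylindrical equal-area projection with standard parallel φ₀ has meridian scale h = cos φ / cos φ₀ and parallel scale k = cos φ₀ / cos φ (so areas are preserved, h·k = 1).
At 27.7°: h = 1.040, k = 0.9620; principal scales a = 1.040, b = 0.9620.
sin(ω/2) = (a − b)/(a + b) = 0.07755/2.002 = 0.03875, so ω = 2 arcsin(0.03875) ≈ 4.4°.

4.4°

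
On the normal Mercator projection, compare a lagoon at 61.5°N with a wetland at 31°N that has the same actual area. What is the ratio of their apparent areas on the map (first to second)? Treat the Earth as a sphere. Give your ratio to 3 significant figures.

3.23

Mercator areal scale is sec²φ.
At 61.5°: sec²(61.5°) = 1/0.4772² = 4.392.
At 31°: sec²(31°) = 1/0.8572² = 1.361.
Ratio = 4.392/1.361 = cos²(31°)/cos²(61.5°) ≈ 3.23.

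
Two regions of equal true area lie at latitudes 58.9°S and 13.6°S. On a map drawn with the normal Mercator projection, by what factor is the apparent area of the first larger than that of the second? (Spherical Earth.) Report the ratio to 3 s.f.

Mercator areal scale is sec²φ.
At 58.9°: sec²(58.9°) = 1/0.5165² = 3.748.
At 13.6°: sec²(13.6°) = 1/0.9720² = 1.059.
Ratio = 3.748/1.059 = cos²(13.6°)/cos²(58.9°) ≈ 3.54.

3.54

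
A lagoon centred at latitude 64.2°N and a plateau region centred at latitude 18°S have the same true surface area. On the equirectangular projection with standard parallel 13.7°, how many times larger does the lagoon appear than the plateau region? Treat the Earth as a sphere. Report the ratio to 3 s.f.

The equidistant cylindrical projection with φ₀ = 13.7° has h = 1 (meridians true) and k = cos φ₀ / cos φ along parallels.
Areal scale at 64.2°: h·k = 1.000 × 2.232 = 2.232.
Areal scale at 18°: h·k = 1.000 × 1.022 = 1.022.
Ratio = 2.232/1.022 ≈ 2.19.

2.19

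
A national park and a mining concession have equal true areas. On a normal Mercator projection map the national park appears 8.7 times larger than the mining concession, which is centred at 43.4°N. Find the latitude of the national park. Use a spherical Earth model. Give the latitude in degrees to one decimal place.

Mercator areal scale is sec²φ, so apparent-area ratio = sec²φ₁ / sec²φ₂ = cos²φ₂ / cos²φ₁.
cos²φ₂ / cos²φ₁ = 8.7  ⇒  cos φ₁ = cos 43.4° / √8.7 = 0.7266/2.950 = 0.2463.
φ₁ = arccos(0.2463) ≈ 75.7°.

75.7°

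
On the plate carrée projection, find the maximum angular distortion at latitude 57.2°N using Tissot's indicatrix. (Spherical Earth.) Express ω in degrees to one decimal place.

34.6°

Plate carrée maps x = Rλ, y = Rφ. The meridian scale is h = 1 and the parallel scale is k = 1/cos φ = sec φ.
At 57.2°: h = 1.000, k = 1.846; principal scales a = 1.846, b = 1.000.
sin(ω/2) = (a − b)/(a + b) = 0.8460/2.846 = 0.2973, so ω = 2 arcsin(0.2973) ≈ 34.6°.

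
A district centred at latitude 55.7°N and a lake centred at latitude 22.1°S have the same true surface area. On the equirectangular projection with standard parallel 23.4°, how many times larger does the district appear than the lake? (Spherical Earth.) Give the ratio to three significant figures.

1.64

With standard parallel φ₀ = 23.4°, the equirectangular projection gives x = Rλ cos φ₀, y = Rφ, so h = 1 and k = cos 23.4° / cos φ.
Areal scale at 55.7°: h·k = 1.000 × 1.629 = 1.629.
Areal scale at 22.1°: h·k = 1.000 × 0.9905 = 0.9905.
Ratio = 1.629/0.9905 ≈ 1.64.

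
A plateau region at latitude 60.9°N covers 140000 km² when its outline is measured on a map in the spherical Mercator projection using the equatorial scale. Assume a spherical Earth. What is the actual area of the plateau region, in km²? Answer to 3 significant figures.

33100 km²

The Mercator projection is conformal; its linear scale factor is the same in every direction and equals sec φ = 1/cos φ.
Areal scale = k² = sec²φ = 1/cos²(60.9°) = 1/0.4863² = 4.228.
True area = apparent / (areal scale) = 140000 / 4.228 ≈ 33100 km².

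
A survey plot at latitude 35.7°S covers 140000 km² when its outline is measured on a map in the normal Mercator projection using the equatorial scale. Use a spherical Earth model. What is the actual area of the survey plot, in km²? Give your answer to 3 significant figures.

For Mercator, h = k = sec φ (a conformal cylindrical projection has a single point scale, 1/cos φ).
Areal scale = k² = sec²φ = 1/cos²(35.7°) = 1/0.8121² = 1.516.
True area = apparent / (areal scale) = 140000 / 1.516 ≈ 92300 km².

92300 km²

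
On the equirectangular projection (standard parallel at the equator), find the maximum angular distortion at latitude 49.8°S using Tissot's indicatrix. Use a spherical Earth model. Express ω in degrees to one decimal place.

24.9°

In the plate carrée (x = Rλ, y = Rφ), meridians are true-scale (h = 1) and parallels are stretched by k = sec φ.
At 49.8°: h = 1.000, k = 1.549; principal scales a = 1.549, b = 1.000.
sin(ω/2) = (a − b)/(a + b) = 0.5493/2.549 = 0.2155, so ω = 2 arcsin(0.2155) ≈ 24.9°.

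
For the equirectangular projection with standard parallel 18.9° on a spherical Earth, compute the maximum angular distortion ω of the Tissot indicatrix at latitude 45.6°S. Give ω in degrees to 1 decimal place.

In the equirectangular projection with standard parallel φ₀ = 18.9° (x = Rλ cos φ₀, y = Rφ), meridians are true-scale (h = 1) and the parallel scale is k = cos φ₀ / cos φ.
At 45.6°: h = 1.000, k = 1.352; principal scales a = 1.352, b = 1.000.
sin(ω/2) = (a − b)/(a + b) = 0.3522/2.352 = 0.1497, so ω = 2 arcsin(0.1497) ≈ 17.2°.

17.2°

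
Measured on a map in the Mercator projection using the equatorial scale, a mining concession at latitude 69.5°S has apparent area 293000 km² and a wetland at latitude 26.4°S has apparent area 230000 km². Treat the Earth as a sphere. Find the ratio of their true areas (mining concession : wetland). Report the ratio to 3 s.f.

0.195

Since Mercator area scale is 1/cos²φ, the true area equals the apparent area multiplied by cos²φ.
True area of mining concession: 293000 × cos²(69.5°) = 293000 × 0.1226 = 35940 km².
True area of wetland: 230000 × cos²(26.4°) = 230000 × 0.8023 = 184500 km².
Ratio = 35940 / 184500 ≈ 0.195.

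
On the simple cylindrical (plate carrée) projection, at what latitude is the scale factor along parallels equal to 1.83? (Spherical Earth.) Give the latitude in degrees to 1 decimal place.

Plate carrée: h = 1, k = sec φ along parallels.
sec φ = 1.83  ⇒  cos φ = 0.5464  ⇒  φ ≈ 56.9°.

56.9°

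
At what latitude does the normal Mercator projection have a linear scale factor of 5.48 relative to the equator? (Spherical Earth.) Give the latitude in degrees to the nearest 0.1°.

79.5°

Mercator scale is k = sec φ = 1/cos φ.
1/cos φ = 5.48  ⇒  cos φ = 0.1825  ⇒  φ = arccos(0.1825) ≈ 79.5°.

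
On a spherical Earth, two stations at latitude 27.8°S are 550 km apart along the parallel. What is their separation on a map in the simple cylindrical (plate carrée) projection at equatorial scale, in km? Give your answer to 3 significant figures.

622 km

In the plate carrée (x = Rλ, y = Rφ), meridians are true-scale (h = 1) and parallels are stretched by k = sec φ.
Along the parallel, k = sec 27.8° = 1/0.8846 = 1.130.
Map distance = 550 × 1.130 ≈ 622 km.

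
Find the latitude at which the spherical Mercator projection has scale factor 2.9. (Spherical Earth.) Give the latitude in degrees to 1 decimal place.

69.8°

Mercator scale is k = sec φ = 1/cos φ.
1/cos φ = 2.9  ⇒  cos φ = 0.3448  ⇒  φ = arccos(0.3448) ≈ 69.8°.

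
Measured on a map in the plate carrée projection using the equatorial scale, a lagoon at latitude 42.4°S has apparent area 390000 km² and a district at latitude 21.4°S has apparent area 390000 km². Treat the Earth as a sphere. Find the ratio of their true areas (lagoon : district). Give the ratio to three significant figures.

Plate carrée has h = 1 and k = sec φ, giving areal scale sec φ; true area = (apparent area) · cos φ.
True area of lagoon: 390000 × cos(42.4°) = 390000 × 0.7385 = 288000 km².
True area of district: 390000 × cos(21.4°) = 390000 × 0.9311 = 363100 km².
Ratio = 288000 / 363100 ≈ 0.793.

0.793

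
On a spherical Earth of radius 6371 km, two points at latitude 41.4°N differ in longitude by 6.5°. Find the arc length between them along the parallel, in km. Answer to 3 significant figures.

Arc length along a parallel = R cos φ · Δλ (with Δλ in radians).
= 6371 × cos 41.4° × (6.5° × π/180) = 6371 × 0.7501 × 0.1134 ≈ 542 km.

542 km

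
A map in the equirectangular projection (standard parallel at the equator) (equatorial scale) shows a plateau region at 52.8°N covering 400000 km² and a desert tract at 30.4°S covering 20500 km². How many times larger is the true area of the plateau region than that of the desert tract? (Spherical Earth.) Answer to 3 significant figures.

13.7

Plate carrée has h = 1 and k = sec φ, giving areal scale sec φ; true area = (apparent area) · cos φ.
True area of plateau region: 400000 × cos(52.8°) = 400000 × 0.6046 = 241800 km².
True area of desert tract: 20500 × cos(30.4°) = 20500 × 0.8625 = 17680 km².
Ratio = 241800 / 17680 ≈ 13.7.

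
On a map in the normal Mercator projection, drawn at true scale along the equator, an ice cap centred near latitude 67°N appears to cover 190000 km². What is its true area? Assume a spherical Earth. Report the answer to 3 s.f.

For Mercator, h = k = sec φ (a conformal cylindrical projection has a single point scale, 1/cos φ).
Areal scale = k² = sec²φ = 1/cos²(67°) = 1/0.3907² = 6.550.
True area = apparent / (areal scale) = 190000 / 6.550 ≈ 29000 km².

29000 km²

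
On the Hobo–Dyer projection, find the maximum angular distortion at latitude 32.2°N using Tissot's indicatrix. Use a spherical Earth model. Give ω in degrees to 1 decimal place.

The Hobo–Dyer projection is cylindrical equal-area with φ₀ = 37.5°. Cylindrical equal-area (φ₀ = 37.5°): h = cos φ / cos 37.5° along meridians, k = cos 37.5° / cos φ along parallels; h·k = 1.
At 32.2°: h = 1.067, k = 0.9376; principal scales a = 1.067, b = 0.9376.
sin(ω/2) = (a − b)/(a + b) = 0.1290/2.004 = 0.06439, so ω = 2 arcsin(0.06439) ≈ 7.4°.

7.4°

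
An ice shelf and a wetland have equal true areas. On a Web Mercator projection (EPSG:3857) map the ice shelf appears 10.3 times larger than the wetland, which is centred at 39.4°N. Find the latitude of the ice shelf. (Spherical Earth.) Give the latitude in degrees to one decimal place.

76.1°

Mercator areal scale is sec²φ, so apparent-area ratio = sec²φ₁ / sec²φ₂ = cos²φ₂ / cos²φ₁.
cos²φ₂ / cos²φ₁ = 10.3  ⇒  cos φ₁ = cos 39.4° / √10.3 = 0.7727/3.209 = 0.2408.
φ₁ = arccos(0.2408) ≈ 76.1°.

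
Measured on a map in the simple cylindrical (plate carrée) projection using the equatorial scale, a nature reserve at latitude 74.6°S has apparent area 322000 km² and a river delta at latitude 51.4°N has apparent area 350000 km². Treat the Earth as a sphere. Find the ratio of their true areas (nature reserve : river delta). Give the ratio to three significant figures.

0.392

Plate carrée has h = 1 and k = sec φ, giving areal scale sec φ; true area = (apparent area) · cos φ.
True area of nature reserve: 322000 × cos(74.6°) = 322000 × 0.2656 = 85510 km².
True area of river delta: 350000 × cos(51.4°) = 350000 × 0.6239 = 218400 km².
Ratio = 85510 / 218400 ≈ 0.392.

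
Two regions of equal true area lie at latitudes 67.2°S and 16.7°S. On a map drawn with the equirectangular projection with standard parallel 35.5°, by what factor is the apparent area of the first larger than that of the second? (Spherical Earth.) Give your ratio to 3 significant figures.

2.47

In the equirectangular projection with standard parallel φ₀ = 35.5° (x = Rλ cos φ₀, y = Rφ), meridians are true-scale (h = 1) and the parallel scale is k = cos φ₀ / cos φ.
Areal scale at 67.2°: h·k = 1.000 × 2.101 = 2.101.
Areal scale at 16.7°: h·k = 1.000 × 0.8500 = 0.8500.
Ratio = 2.101/0.8500 ≈ 2.47.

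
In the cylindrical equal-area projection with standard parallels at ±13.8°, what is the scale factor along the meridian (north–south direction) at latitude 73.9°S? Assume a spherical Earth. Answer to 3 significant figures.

Cylindrical equal-area (φ₀ = 13.8°): h = cos φ / cos 13.8° along meridians, k = cos 13.8° / cos φ along parallels; h·k = 1.
h = cos 73.9° / cos 13.8° = 0.2773/0.9711 = 0.2856.

0.286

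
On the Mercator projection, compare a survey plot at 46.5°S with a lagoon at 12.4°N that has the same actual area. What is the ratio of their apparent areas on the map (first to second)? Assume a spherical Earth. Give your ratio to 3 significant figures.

2.01

On Mercator, area is exaggerated by sec²φ = 1/cos²φ.
At 46.5°: sec²(46.5°) = 1/0.6884² = 2.110.
At 12.4°: sec²(12.4°) = 1/0.9767² = 1.048.
Ratio = 2.110/1.048 = cos²(12.4°)/cos²(46.5°) ≈ 2.01.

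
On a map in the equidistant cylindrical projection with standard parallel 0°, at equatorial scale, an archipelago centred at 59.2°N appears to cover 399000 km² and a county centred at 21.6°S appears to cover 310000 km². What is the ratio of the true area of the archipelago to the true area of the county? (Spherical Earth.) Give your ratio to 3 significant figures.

Plate carrée has h = 1 and k = sec φ, giving areal scale sec φ; true area = (apparent area) · cos φ.
True area of archipelago: 399000 × cos(59.2°) = 399000 × 0.5120 = 204300 km².
True area of county: 310000 × cos(21.6°) = 310000 × 0.9298 = 288200 km².
Ratio = 204300 / 288200 ≈ 0.709.

0.709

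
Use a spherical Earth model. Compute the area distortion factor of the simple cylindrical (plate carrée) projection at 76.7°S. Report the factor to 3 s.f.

For the equirectangular projection with φ₀ = 0 (plate carrée), h = 1 along meridians and k = sec φ along parallels.
Areal scale = h·k = 1 × sec φ; at 76.7°, h = 1.000, k = 4.347, so h·k = 4.347.

4.35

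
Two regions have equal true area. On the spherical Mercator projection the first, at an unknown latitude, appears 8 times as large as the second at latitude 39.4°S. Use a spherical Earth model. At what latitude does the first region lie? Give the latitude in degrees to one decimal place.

On Mercator, (apparent₁)/(apparent₂) = sec²φ₁ / sec²φ₂ when true areas are equal.
cos²φ₂ / cos²φ₁ = 8  ⇒  cos φ₁ = cos 39.4° / √8 = 0.7727/2.828 = 0.2732.
φ₁ = arccos(0.2732) ≈ 74.1°.

74.1°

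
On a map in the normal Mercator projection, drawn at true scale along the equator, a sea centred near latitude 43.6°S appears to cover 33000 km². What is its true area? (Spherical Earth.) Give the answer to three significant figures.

17300 km²

Mercator is conformal, so the point scale is isotropic: h = k = sec φ = 1/cos φ.
Areal scale = k² = sec²φ = 1/cos²(43.6°) = 1/0.7242² = 1.907.
True area = apparent / (areal scale) = 33000 / 1.907 ≈ 17300 km².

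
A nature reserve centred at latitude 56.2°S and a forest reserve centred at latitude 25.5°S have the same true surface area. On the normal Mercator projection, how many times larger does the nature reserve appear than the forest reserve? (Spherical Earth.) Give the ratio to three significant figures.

2.63

Mercator is conformal with k = sec φ, so areal scale = k² = sec²φ.
At 56.2°: sec²(56.2°) = 1/0.5563² = 3.231.
At 25.5°: sec²(25.5°) = 1/0.9026² = 1.228.
Ratio = 3.231/1.228 = cos²(25.5°)/cos²(56.2°) ≈ 2.63.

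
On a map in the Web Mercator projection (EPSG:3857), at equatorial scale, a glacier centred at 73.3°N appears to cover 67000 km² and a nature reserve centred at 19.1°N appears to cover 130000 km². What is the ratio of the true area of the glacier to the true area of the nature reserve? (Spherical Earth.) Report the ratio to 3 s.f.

Since Mercator area scale is 1/cos²φ, the true area equals the apparent area multiplied by cos²φ.
True area of glacier: 67000 × cos²(73.3°) = 67000 × 0.08258 = 5533 km².
True area of nature reserve: 130000 × cos²(19.1°) = 130000 × 0.8929 = 116100 km².
Ratio = 5533 / 116100 ≈ 0.0477.

0.0477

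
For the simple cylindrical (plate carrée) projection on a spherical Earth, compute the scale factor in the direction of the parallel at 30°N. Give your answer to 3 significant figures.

Plate carrée maps x = Rλ, y = Rφ. The meridian scale is h = 1 and the parallel scale is k = 1/cos φ = sec φ.
k = 1/cos 30° = 1/0.8660 = 1.155.

1.15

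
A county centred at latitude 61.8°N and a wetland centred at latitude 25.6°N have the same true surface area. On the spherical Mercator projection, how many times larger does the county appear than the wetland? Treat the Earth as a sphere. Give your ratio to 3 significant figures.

3.64

On Mercator, area is exaggerated by sec²φ = 1/cos²φ.
At 61.8°: sec²(61.8°) = 1/0.4726² = 4.478.
At 25.6°: sec²(25.6°) = 1/0.9018² = 1.230.
Ratio = 4.478/1.230 = cos²(25.6°)/cos²(61.8°) ≈ 3.64.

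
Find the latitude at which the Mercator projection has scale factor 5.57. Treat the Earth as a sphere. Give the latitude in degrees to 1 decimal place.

79.7°

Mercator scale is k = sec φ = 1/cos φ.
1/cos φ = 5.57  ⇒  cos φ = 0.1795  ⇒  φ = arccos(0.1795) ≈ 79.7°.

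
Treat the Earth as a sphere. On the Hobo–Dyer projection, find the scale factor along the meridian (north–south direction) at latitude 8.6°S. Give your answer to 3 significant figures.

Hobo–Dyer is a cylindrical equal-area projection with standard parallels at ±37.5°. Cylindrical equal-area (φ₀ = 37.5°): h = cos φ / cos 37.5° along meridians, k = cos 37.5° / cos φ along parallels; h·k = 1.
h = cos 8.6° / cos 37.5° = 0.9888/0.7934 = 1.246.

1.25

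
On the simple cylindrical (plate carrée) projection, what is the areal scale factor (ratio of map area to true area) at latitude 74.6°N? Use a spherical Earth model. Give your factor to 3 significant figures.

Plate carrée maps x = Rλ, y = Rφ. The meridian scale is h = 1 and the parallel scale is k = 1/cos φ = sec φ.
Areal scale = h·k = 1 × sec φ; at 74.6°, h = 1.000, k = 3.766, so h·k = 3.766.

3.77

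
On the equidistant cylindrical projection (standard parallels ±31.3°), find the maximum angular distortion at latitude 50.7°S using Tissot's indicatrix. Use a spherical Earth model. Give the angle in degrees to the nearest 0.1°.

17.1°

The equidistant cylindrical projection with φ₀ = 31.3° has h = 1 (meridians true) and k = cos φ₀ / cos φ along parallels.
At 50.7°: h = 1.000, k = 1.349; principal scales a = 1.349, b = 1.000.
sin(ω/2) = (a − b)/(a + b) = 0.3490/2.349 = 0.1486, so ω = 2 arcsin(0.1486) ≈ 17.1°.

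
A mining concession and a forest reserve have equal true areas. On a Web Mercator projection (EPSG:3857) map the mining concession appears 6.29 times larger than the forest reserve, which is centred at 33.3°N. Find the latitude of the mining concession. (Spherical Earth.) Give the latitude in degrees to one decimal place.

70.5°

Mercator areal scale is sec²φ, so apparent-area ratio = sec²φ₁ / sec²φ₂ = cos²φ₂ / cos²φ₁.
cos²φ₂ / cos²φ₁ = 6.29  ⇒  cos φ₁ = cos 33.3° / √6.29 = 0.8358/2.508 = 0.3333.
φ₁ = arccos(0.3333) ≈ 70.5°.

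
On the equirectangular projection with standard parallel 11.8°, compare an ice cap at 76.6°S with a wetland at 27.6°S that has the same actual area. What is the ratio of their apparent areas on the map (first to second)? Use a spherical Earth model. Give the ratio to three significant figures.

3.82

The equidistant cylindrical projection with φ₀ = 11.8° has h = 1 (meridians true) and k = cos φ₀ / cos φ along parallels.
Areal scale at 76.6°: h·k = 1.000 × 4.224 = 4.224.
Areal scale at 27.6°: h·k = 1.000 × 1.105 = 1.105.
Ratio = 4.224/1.105 ≈ 3.82.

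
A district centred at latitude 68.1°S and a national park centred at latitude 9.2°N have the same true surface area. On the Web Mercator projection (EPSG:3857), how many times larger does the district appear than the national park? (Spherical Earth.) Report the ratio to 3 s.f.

Mercator is conformal with k = sec φ, so areal scale = k² = sec²φ.
At 68.1°: sec²(68.1°) = 1/0.3730² = 7.188.
At 9.2°: sec²(9.2°) = 1/0.9871² = 1.026.
Ratio = 7.188/1.026 = cos²(9.2°)/cos²(68.1°) ≈ 7.00.

7.00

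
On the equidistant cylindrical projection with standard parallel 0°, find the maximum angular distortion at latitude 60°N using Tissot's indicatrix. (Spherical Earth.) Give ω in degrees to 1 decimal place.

38.9°

For the equirectangular projection with φ₀ = 0 (plate carrée), h = 1 along meridians and k = sec φ along parallels.
At 60°: h = 1.000, k = 2.000; principal scales a = 2.000, b = 1.000.
sin(ω/2) = (a − b)/(a + b) = 1.0000/3.000 = 0.3333, so ω = 2 arcsin(0.3333) ≈ 38.9°.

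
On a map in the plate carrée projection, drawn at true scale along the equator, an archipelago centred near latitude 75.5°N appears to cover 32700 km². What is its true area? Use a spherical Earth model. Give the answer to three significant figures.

Plate carrée maps x = Rλ, y = Rφ. The meridian scale is h = 1 and the parallel scale is k = 1/cos φ = sec φ.
Areal scale = h·k = 1 × sec φ; at 75.5°, h = 1.000, k = 3.994, so h·k = 3.994.
True area = apparent / (areal scale) = 32700 / 3.994 ≈ 8190 km².

8190 km²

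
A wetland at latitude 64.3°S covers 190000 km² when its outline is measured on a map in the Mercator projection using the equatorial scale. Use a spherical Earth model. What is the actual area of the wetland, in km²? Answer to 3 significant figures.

35700 km²

The Mercator projection is conformal; its linear scale factor is the same in every direction and equals sec φ = 1/cos φ.
Areal scale = k² = sec²φ = 1/cos²(64.3°) = 1/0.4337² = 5.317.
True area = apparent / (areal scale) = 190000 / 5.317 ≈ 35700 km².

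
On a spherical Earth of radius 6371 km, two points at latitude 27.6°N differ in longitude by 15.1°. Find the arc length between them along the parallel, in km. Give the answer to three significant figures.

1490 km

Arc length along a parallel = R cos φ · Δλ (with Δλ in radians).
= 6371 × cos 27.6° × (15.1° × π/180) = 6371 × 0.8862 × 0.2635 ≈ 1490 km.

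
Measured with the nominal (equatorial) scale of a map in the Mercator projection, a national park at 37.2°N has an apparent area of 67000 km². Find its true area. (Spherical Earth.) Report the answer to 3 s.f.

The Mercator projection is conformal; its linear scale factor is the same in every direction and equals sec φ = 1/cos φ.
Areal scale = k² = sec²φ = 1/cos²(37.2°) = 1/0.7965² = 1.576.
True area = apparent / (areal scale) = 67000 / 1.576 ≈ 42500 km².

42500 km²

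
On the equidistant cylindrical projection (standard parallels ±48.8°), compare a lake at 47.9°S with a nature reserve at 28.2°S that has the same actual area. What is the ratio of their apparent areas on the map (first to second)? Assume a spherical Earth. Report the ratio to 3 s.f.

1.31

The equidistant cylindrical projection with φ₀ = 48.8° has h = 1 (meridians true) and k = cos φ₀ / cos φ along parallels.
Areal scale at 47.9°: h·k = 1.000 × 0.9825 = 0.9825.
Areal scale at 28.2°: h·k = 1.000 × 0.7474 = 0.7474.
Ratio = 0.9825/0.7474 ≈ 1.31.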